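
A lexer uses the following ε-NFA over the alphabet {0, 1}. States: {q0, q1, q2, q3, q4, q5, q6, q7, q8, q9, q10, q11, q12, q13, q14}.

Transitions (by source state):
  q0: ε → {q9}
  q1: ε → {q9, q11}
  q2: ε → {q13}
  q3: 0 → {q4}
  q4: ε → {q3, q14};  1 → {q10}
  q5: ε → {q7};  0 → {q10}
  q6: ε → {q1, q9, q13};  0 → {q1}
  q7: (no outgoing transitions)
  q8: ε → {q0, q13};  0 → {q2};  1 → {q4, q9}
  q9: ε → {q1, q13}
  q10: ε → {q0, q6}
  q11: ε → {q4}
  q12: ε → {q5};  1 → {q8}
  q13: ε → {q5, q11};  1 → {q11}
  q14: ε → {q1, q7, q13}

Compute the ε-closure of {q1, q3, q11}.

Start with {q1, q3, q11}.
From q1 via ε: add q9.
From q11 via ε: add q4.
From q4 via ε: add q14.
From q9 via ε: add q13.
From q13 via ε: add q5.
From q14 via ε: add q7.
No new states can be added; the closed set is {q1, q3, q4, q5, q7, q9, q11, q13, q14}.

{q1, q3, q4, q5, q7, q9, q11, q13, q14}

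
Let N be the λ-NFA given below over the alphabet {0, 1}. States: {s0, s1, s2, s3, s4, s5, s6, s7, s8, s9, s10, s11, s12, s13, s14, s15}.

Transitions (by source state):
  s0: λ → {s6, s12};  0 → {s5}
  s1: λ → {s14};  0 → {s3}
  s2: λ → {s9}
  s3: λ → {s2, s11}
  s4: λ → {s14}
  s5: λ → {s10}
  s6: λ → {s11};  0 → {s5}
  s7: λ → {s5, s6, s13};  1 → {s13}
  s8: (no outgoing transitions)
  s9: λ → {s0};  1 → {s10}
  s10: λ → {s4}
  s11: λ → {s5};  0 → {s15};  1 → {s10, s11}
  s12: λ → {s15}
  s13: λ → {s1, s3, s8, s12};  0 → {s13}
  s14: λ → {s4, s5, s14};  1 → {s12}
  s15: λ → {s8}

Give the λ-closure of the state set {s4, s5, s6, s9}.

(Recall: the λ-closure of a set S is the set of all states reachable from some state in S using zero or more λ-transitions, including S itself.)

Start with {s4, s5, s6, s9}.
From s4 via λ: add s14.
From s5 via λ: add s10.
From s6 via λ: add s11.
From s9 via λ: add s0.
From s0 via λ: add s12.
From s12 via λ: add s15.
From s15 via λ: add s8.
No new states can be added; the closed set is {s0, s4, s5, s6, s8, s9, s10, s11, s12, s14, s15}.

{s0, s4, s5, s6, s8, s9, s10, s11, s12, s14, s15}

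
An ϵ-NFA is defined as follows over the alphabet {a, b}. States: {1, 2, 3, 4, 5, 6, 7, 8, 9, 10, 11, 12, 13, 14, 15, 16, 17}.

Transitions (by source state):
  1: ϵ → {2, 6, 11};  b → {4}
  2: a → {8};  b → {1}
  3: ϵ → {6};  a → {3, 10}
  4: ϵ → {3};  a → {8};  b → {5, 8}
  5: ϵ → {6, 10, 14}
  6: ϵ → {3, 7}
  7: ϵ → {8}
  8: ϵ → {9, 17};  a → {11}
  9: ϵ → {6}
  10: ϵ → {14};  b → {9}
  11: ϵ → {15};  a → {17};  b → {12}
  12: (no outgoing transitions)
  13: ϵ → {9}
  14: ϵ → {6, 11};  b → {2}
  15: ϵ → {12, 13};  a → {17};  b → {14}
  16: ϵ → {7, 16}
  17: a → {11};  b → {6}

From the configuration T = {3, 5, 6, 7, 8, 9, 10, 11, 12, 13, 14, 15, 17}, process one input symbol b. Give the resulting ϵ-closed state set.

{2, 3, 6, 7, 8, 9, 11, 12, 13, 14, 15, 17}

10 on b → {9}.
11 on b → {12}.
14 on b → {2}.
15 on b → {14}.
17 on b → {6}.
No b-transition from 3, 5, 6, 7, 8, 9, 12, 13.
Union after reading b: {2, 6, 9, 12, 14}.
Now take the ϵ-closure:
From 6 via ϵ: add 3, 7.
From 14 via ϵ: add 11.
From 7 via ϵ: add 8.
From 11 via ϵ: add 15.
From 8 via ϵ: add 17.
From 15 via ϵ: add 13.
No new states can be added; the closed set is {2, 3, 6, 7, 8, 9, 11, 12, 13, 14, 15, 17}.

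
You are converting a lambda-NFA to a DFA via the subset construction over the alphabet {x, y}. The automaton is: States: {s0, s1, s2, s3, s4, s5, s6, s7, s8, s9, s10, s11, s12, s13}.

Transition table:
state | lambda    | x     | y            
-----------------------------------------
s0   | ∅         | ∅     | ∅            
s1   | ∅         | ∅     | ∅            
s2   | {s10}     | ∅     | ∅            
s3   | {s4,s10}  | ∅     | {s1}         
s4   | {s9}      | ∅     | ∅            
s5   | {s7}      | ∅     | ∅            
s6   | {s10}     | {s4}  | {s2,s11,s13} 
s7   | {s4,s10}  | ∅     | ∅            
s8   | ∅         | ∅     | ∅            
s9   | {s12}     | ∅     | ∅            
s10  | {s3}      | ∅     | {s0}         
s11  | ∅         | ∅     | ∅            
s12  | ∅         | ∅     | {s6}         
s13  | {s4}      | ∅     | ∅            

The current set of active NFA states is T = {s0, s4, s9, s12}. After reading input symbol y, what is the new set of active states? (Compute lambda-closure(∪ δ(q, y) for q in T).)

s12 on y → {s6}.
No y-transition from s0, s4, s9.
Union after reading y: {s6}.
Now take the lambda-closure:
From s6 via lambda: add s10.
From s10 via lambda: add s3.
From s3 via lambda: add s4.
From s4 via lambda: add s9.
From s9 via lambda: add s12.
No new states can be added; the closed set is {s3, s4, s6, s9, s10, s12}.

{s3, s4, s6, s9, s10, s12}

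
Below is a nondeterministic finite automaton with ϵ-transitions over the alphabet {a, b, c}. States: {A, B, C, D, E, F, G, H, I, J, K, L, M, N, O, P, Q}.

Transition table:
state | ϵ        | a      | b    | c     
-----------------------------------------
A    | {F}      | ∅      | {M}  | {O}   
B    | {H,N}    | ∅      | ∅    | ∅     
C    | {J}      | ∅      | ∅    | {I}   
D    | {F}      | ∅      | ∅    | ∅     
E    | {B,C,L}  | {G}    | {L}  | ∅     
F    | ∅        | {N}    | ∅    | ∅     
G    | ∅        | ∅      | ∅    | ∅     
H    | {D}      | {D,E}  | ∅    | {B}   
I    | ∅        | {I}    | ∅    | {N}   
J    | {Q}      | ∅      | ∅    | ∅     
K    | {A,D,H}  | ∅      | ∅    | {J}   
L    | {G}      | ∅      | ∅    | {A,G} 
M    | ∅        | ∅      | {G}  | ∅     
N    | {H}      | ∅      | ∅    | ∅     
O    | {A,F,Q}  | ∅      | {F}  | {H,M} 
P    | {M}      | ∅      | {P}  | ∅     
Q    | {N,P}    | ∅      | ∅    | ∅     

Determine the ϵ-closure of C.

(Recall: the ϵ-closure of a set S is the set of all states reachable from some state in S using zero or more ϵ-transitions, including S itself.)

Start with {C}.
From C via ϵ: add J.
From J via ϵ: add Q.
From Q via ϵ: add N, P.
From N via ϵ: add H.
From P via ϵ: add M.
From H via ϵ: add D.
From D via ϵ: add F.
No new states can be added; the closed set is {C, D, F, H, J, M, N, P, Q}.

{C, D, F, H, J, M, N, P, Q}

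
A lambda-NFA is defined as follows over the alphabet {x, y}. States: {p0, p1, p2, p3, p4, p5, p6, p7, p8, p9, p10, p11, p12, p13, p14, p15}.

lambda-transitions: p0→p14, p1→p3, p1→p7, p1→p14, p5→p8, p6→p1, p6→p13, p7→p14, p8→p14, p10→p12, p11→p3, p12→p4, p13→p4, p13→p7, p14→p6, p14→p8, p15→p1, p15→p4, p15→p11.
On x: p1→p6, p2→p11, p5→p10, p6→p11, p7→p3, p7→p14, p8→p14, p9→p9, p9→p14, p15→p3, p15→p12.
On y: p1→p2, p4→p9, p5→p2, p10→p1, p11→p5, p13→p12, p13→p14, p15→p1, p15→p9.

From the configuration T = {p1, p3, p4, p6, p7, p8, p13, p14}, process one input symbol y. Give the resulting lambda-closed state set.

p1 on y → {p2}.
p4 on y → {p9}.
p13 on y → {p12, p14}.
No y-transition from p3, p6, p7, p8, p14.
Union after reading y: {p2, p9, p12, p14}.
Now take the lambda-closure:
From p12 via lambda: add p4.
From p14 via lambda: add p6, p8.
From p6 via lambda: add p1, p13.
From p1 via lambda: add p3, p7.
No new states can be added; the closed set is {p1, p2, p3, p4, p6, p7, p8, p9, p12, p13, p14}.

{p1, p2, p3, p4, p6, p7, p8, p9, p12, p13, p14}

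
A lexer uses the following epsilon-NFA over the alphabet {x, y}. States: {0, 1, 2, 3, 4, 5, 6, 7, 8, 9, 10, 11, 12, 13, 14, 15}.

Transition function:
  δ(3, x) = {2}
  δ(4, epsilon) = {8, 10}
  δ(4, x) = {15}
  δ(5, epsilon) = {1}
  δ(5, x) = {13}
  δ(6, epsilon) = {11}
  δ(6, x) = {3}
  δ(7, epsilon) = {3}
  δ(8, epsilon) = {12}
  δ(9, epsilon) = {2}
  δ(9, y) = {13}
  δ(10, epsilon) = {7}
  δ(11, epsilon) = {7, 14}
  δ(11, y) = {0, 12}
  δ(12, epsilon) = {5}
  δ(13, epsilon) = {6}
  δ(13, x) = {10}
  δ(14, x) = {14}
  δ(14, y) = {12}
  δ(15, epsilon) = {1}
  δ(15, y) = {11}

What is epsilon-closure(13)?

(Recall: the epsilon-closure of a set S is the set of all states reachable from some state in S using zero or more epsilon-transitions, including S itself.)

{3, 6, 7, 11, 13, 14}

Start with {13}.
From 13 via epsilon: add 6.
From 6 via epsilon: add 11.
From 11 via epsilon: add 7, 14.
From 7 via epsilon: add 3.
No new states can be added; the closed set is {3, 6, 7, 11, 13, 14}.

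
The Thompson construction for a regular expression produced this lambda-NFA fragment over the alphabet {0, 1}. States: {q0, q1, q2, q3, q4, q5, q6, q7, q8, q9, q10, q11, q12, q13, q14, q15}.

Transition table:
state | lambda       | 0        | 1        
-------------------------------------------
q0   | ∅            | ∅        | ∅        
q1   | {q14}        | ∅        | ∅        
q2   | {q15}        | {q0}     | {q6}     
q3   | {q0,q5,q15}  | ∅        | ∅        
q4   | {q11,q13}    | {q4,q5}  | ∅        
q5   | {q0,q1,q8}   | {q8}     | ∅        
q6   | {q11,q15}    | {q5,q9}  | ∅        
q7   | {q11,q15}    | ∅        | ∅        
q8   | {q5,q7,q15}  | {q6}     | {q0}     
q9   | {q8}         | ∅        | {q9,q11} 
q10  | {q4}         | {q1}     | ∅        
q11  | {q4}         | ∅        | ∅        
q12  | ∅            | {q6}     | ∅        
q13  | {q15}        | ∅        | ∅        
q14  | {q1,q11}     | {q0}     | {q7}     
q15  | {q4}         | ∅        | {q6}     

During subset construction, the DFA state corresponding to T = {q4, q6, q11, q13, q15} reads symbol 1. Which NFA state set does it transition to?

{q4, q6, q11, q13, q15}

q15 on 1 → {q6}.
No 1-transition from q4, q6, q11, q13.
Union after reading 1: {q6}.
Now take the lambda-closure:
From q6 via lambda: add q11, q15.
From q11 via lambda: add q4.
From q4 via lambda: add q13.
No new states can be added; the closed set is {q4, q6, q11, q13, q15}.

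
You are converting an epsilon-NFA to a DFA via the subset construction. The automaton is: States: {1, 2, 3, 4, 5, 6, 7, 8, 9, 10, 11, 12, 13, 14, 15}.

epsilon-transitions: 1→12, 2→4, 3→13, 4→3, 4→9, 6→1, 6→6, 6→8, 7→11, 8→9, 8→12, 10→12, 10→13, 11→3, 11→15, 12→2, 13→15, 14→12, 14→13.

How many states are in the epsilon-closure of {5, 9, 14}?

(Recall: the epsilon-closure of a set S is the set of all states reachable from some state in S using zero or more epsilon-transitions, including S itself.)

Start with {5, 9, 14}.
From 14 via epsilon: add 12, 13.
From 12 via epsilon: add 2.
From 13 via epsilon: add 15.
From 2 via epsilon: add 4.
From 4 via epsilon: add 3.
epsilon-closure = {2, 3, 4, 5, 9, 12, 13, 14, 15}, which has 9 states.

9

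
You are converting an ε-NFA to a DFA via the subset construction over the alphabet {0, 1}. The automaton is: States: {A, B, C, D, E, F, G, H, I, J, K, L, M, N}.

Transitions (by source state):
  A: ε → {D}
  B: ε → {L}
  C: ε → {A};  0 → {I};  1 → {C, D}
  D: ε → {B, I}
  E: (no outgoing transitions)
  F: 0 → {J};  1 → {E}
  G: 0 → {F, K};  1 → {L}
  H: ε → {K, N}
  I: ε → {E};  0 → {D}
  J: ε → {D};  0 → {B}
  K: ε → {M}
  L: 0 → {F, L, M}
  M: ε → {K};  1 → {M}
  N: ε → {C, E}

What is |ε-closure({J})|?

6

Start with {J}.
From J via ε: add D.
From D via ε: add B, I.
From B via ε: add L.
From I via ε: add E.
ε-closure = {B, D, E, I, J, L}, which has 6 states.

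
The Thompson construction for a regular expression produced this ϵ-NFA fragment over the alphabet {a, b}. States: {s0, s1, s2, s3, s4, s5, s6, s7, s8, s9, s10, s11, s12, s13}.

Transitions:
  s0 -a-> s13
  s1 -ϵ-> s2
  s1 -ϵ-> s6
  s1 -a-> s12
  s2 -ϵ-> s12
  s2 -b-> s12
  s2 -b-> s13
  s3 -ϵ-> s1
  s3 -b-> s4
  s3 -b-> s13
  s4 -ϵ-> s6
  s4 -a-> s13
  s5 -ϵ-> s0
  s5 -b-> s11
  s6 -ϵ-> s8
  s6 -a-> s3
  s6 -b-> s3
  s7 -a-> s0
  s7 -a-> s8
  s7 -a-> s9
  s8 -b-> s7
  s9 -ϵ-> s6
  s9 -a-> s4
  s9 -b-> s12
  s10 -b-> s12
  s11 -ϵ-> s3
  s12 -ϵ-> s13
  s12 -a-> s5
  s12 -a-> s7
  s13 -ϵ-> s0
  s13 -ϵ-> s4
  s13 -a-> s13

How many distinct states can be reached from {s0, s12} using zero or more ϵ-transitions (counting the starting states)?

Start with {s0, s12}.
From s12 via ϵ: add s13.
From s13 via ϵ: add s4.
From s4 via ϵ: add s6.
From s6 via ϵ: add s8.
ϵ-closure = {s0, s4, s6, s8, s12, s13}, which has 6 states.

6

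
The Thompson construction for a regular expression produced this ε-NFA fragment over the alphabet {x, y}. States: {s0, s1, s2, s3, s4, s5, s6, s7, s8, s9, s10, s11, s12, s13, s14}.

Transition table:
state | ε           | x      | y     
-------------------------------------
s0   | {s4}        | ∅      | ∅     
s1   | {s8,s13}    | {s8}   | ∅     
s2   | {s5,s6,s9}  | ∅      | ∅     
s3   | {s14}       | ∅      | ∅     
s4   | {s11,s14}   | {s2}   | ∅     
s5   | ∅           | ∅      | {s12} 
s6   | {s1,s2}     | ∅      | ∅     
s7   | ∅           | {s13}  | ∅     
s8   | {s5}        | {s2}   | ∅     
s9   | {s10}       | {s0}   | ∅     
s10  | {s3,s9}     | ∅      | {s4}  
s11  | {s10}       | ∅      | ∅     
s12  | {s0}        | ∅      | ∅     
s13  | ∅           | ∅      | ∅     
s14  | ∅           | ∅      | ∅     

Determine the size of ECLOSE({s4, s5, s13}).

Start with {s4, s5, s13}.
From s4 via ε: add s11, s14.
From s11 via ε: add s10.
From s10 via ε: add s3, s9.
ε-closure = {s3, s4, s5, s9, s10, s11, s13, s14}, which has 8 states.

8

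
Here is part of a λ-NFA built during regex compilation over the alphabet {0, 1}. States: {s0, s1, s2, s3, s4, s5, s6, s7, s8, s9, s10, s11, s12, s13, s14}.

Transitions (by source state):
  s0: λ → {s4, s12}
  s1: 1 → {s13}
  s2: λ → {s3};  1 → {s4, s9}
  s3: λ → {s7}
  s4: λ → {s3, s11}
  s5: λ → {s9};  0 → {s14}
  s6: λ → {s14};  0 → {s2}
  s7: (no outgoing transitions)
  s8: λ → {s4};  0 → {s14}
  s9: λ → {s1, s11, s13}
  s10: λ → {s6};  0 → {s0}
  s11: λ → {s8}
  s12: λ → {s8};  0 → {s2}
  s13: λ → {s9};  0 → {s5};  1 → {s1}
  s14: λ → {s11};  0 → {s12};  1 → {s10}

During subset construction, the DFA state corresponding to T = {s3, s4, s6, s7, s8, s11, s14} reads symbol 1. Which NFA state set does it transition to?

{s3, s4, s6, s7, s8, s10, s11, s14}

s14 on 1 → {s10}.
No 1-transition from s3, s4, s6, s7, s8, s11.
Union after reading 1: {s10}.
Now take the λ-closure:
From s10 via λ: add s6.
From s6 via λ: add s14.
From s14 via λ: add s11.
From s11 via λ: add s8.
From s8 via λ: add s4.
From s4 via λ: add s3.
From s3 via λ: add s7.
No new states can be added; the closed set is {s3, s4, s6, s7, s8, s10, s11, s14}.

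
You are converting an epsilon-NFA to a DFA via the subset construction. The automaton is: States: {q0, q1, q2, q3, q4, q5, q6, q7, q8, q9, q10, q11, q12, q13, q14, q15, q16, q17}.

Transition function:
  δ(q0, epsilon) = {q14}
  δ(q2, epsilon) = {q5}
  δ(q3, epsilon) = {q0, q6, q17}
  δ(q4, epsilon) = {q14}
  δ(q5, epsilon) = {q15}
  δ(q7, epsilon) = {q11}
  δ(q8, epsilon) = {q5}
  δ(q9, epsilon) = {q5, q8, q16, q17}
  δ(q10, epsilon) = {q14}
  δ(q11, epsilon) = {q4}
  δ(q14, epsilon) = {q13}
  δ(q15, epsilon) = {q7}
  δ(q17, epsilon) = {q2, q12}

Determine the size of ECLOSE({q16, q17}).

11

Start with {q16, q17}.
From q17 via epsilon: add q2, q12.
From q2 via epsilon: add q5.
From q5 via epsilon: add q15.
From q15 via epsilon: add q7.
From q7 via epsilon: add q11.
From q11 via epsilon: add q4.
From q4 via epsilon: add q14.
From q14 via epsilon: add q13.
epsilon-closure = {q2, q4, q5, q7, q11, q12, q13, q14, q15, q16, q17}, which has 11 states.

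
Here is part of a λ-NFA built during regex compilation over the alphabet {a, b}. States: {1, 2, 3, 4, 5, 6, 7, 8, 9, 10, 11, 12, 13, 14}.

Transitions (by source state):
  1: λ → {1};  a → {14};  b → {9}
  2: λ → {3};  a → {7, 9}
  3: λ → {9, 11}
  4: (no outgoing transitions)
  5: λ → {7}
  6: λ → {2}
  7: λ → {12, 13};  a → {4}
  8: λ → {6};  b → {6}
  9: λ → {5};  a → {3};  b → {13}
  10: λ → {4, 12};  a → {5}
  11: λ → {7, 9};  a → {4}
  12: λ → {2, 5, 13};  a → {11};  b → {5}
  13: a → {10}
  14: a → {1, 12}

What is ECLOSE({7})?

{2, 3, 5, 7, 9, 11, 12, 13}

Start with {7}.
From 7 via λ: add 12, 13.
From 12 via λ: add 2, 5.
From 2 via λ: add 3.
From 3 via λ: add 9, 11.
No new states can be added; the closed set is {2, 3, 5, 7, 9, 11, 12, 13}.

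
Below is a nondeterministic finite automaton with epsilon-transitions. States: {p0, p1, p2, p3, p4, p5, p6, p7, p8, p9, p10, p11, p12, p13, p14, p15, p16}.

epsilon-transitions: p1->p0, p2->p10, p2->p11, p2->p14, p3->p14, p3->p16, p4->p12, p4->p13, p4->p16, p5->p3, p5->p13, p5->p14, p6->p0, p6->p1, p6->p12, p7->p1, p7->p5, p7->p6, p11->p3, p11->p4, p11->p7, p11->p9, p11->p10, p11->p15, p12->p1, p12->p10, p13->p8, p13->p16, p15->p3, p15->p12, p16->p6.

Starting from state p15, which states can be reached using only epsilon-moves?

{p0, p1, p3, p6, p10, p12, p14, p15, p16}

Start with {p15}.
From p15 via epsilon: add p3, p12.
From p3 via epsilon: add p14, p16.
From p12 via epsilon: add p1, p10.
From p1 via epsilon: add p0.
From p16 via epsilon: add p6.
No new states can be added; the closed set is {p0, p1, p3, p6, p10, p12, p14, p15, p16}.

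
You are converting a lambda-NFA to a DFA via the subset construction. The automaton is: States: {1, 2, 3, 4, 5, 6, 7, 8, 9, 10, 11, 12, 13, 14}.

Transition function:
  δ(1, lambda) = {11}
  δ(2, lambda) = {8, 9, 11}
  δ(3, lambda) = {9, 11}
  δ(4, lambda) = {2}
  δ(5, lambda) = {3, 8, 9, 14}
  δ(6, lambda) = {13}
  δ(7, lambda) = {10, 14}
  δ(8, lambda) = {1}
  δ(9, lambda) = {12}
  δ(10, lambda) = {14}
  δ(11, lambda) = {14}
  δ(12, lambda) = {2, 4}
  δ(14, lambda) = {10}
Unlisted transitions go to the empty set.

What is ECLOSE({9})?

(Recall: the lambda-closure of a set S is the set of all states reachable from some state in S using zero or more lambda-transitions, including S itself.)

Start with {9}.
From 9 via lambda: add 12.
From 12 via lambda: add 2, 4.
From 2 via lambda: add 8, 11.
From 8 via lambda: add 1.
From 11 via lambda: add 14.
From 14 via lambda: add 10.
No new states can be added; the closed set is {1, 2, 4, 8, 9, 10, 11, 12, 14}.

{1, 2, 4, 8, 9, 10, 11, 12, 14}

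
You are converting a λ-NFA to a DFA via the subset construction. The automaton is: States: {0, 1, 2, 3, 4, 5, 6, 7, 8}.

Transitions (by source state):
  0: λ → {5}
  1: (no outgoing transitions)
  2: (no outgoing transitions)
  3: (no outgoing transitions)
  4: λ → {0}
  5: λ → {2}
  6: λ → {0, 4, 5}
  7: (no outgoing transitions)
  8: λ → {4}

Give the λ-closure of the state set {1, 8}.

Start with {1, 8}.
From 8 via λ: add 4.
From 4 via λ: add 0.
From 0 via λ: add 5.
From 5 via λ: add 2.
No new states can be added; the closed set is {0, 1, 2, 4, 5, 8}.

{0, 1, 2, 4, 5, 8}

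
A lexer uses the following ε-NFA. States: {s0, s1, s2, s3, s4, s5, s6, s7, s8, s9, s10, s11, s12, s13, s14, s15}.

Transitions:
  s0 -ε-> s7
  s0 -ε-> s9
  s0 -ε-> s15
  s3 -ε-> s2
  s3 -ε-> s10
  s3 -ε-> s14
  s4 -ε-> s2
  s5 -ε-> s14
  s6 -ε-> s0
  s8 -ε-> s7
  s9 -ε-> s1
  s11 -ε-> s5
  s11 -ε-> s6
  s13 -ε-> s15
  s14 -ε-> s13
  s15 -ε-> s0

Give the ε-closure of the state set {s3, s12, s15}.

Start with {s3, s12, s15}.
From s3 via ε: add s2, s10, s14.
From s15 via ε: add s0.
From s0 via ε: add s7, s9.
From s14 via ε: add s13.
From s9 via ε: add s1.
No new states can be added; the closed set is {s0, s1, s2, s3, s7, s9, s10, s12, s13, s14, s15}.

{s0, s1, s2, s3, s7, s9, s10, s12, s13, s14, s15}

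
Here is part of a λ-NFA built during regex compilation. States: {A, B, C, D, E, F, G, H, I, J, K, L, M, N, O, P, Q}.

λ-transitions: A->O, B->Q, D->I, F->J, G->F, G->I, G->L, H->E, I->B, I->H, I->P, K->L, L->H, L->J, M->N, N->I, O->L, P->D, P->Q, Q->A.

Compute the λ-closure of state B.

Start with {B}.
From B via λ: add Q.
From Q via λ: add A.
From A via λ: add O.
From O via λ: add L.
From L via λ: add H, J.
From H via λ: add E.
No new states can be added; the closed set is {A, B, E, H, J, L, O, Q}.

{A, B, E, H, J, L, O, Q}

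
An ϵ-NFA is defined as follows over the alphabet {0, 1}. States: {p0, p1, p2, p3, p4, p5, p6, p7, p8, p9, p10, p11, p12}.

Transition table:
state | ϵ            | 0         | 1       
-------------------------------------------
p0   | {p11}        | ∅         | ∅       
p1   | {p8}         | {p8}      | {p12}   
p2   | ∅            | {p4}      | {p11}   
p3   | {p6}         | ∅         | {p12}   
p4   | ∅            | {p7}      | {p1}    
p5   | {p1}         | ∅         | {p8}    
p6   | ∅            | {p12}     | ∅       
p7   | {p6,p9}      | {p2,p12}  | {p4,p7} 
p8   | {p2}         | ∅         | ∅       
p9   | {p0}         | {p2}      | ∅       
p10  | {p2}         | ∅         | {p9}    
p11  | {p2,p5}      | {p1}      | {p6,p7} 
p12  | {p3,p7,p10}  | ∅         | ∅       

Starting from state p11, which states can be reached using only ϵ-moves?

{p1, p2, p5, p8, p11}

Start with {p11}.
From p11 via ϵ: add p2, p5.
From p5 via ϵ: add p1.
From p1 via ϵ: add p8.
No new states can be added; the closed set is {p1, p2, p5, p8, p11}.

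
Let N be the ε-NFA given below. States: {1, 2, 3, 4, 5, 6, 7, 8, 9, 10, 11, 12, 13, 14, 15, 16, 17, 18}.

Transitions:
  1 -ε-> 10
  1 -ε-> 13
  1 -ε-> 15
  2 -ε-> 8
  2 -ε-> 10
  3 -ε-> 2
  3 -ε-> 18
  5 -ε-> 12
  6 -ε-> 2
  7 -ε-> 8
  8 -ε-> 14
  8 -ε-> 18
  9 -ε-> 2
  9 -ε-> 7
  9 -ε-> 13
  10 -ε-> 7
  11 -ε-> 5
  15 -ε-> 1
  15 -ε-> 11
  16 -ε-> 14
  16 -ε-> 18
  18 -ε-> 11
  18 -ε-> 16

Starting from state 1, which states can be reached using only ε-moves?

Start with {1}.
From 1 via ε: add 10, 13, 15.
From 10 via ε: add 7.
From 15 via ε: add 11.
From 7 via ε: add 8.
From 11 via ε: add 5.
From 5 via ε: add 12.
From 8 via ε: add 14, 18.
From 18 via ε: add 16.
No new states can be added; the closed set is {1, 5, 7, 8, 10, 11, 12, 13, 14, 15, 16, 18}.

{1, 5, 7, 8, 10, 11, 12, 13, 14, 15, 16, 18}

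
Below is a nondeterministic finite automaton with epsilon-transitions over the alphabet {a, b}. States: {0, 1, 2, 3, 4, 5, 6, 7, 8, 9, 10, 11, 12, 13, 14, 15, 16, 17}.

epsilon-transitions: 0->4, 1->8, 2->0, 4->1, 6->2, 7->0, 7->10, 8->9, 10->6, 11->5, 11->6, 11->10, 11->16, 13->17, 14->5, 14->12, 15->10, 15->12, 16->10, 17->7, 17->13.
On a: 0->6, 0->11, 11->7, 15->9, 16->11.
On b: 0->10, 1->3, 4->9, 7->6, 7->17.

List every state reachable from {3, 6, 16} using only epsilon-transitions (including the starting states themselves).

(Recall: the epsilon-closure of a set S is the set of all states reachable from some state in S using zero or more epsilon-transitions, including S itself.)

Start with {3, 6, 16}.
From 6 via epsilon: add 2.
From 16 via epsilon: add 10.
From 2 via epsilon: add 0.
From 0 via epsilon: add 4.
From 4 via epsilon: add 1.
From 1 via epsilon: add 8.
From 8 via epsilon: add 9.
No new states can be added; the closed set is {0, 1, 2, 3, 4, 6, 8, 9, 10, 16}.

{0, 1, 2, 3, 4, 6, 8, 9, 10, 16}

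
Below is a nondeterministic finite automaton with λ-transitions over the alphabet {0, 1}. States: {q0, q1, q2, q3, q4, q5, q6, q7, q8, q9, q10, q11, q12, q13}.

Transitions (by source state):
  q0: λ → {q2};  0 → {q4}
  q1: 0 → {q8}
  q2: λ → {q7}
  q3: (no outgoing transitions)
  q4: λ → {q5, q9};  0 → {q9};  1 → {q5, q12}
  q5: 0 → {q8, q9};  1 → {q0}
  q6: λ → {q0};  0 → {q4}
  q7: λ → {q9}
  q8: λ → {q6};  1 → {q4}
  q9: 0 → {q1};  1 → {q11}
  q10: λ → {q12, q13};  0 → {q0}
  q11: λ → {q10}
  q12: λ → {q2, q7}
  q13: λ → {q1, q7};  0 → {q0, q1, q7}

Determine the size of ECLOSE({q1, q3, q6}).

7

Start with {q1, q3, q6}.
From q6 via λ: add q0.
From q0 via λ: add q2.
From q2 via λ: add q7.
From q7 via λ: add q9.
λ-closure = {q0, q1, q2, q3, q6, q7, q9}, which has 7 states.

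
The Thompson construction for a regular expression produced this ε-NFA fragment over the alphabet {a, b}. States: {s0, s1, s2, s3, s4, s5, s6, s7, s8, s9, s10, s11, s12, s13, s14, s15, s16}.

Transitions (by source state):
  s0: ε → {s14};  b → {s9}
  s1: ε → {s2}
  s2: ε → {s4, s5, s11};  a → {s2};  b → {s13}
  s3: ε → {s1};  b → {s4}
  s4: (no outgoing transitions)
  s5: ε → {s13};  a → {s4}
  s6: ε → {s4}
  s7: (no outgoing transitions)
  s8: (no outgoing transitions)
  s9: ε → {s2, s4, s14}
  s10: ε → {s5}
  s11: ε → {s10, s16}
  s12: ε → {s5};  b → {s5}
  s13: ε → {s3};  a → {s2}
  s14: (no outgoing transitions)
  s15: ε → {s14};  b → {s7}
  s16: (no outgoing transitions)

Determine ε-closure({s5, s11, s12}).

{s1, s2, s3, s4, s5, s10, s11, s12, s13, s16}

Start with {s5, s11, s12}.
From s5 via ε: add s13.
From s11 via ε: add s10, s16.
From s13 via ε: add s3.
From s3 via ε: add s1.
From s1 via ε: add s2.
From s2 via ε: add s4.
No new states can be added; the closed set is {s1, s2, s3, s4, s5, s10, s11, s12, s13, s16}.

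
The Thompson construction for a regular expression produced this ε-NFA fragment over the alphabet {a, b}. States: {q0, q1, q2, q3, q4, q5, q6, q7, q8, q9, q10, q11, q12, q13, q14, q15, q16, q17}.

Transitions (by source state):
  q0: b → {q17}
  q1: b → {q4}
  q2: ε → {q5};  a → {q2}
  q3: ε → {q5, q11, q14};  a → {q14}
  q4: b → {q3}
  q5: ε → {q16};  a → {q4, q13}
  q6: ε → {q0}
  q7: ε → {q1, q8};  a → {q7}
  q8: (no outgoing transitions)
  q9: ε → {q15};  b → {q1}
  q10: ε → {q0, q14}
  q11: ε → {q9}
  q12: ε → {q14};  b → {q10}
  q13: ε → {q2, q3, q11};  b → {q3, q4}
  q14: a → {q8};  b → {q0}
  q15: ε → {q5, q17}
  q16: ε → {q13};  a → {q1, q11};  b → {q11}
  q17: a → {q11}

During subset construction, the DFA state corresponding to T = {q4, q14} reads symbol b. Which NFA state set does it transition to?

{q0, q2, q3, q5, q9, q11, q13, q14, q15, q16, q17}

q4 on b → {q3}.
q14 on b → {q0}.
Union after reading b: {q0, q3}.
Now take the ε-closure:
From q3 via ε: add q5, q11, q14.
From q5 via ε: add q16.
From q11 via ε: add q9.
From q9 via ε: add q15.
From q16 via ε: add q13.
From q13 via ε: add q2.
From q15 via ε: add q17.
No new states can be added; the closed set is {q0, q2, q3, q5, q9, q11, q13, q14, q15, q16, q17}.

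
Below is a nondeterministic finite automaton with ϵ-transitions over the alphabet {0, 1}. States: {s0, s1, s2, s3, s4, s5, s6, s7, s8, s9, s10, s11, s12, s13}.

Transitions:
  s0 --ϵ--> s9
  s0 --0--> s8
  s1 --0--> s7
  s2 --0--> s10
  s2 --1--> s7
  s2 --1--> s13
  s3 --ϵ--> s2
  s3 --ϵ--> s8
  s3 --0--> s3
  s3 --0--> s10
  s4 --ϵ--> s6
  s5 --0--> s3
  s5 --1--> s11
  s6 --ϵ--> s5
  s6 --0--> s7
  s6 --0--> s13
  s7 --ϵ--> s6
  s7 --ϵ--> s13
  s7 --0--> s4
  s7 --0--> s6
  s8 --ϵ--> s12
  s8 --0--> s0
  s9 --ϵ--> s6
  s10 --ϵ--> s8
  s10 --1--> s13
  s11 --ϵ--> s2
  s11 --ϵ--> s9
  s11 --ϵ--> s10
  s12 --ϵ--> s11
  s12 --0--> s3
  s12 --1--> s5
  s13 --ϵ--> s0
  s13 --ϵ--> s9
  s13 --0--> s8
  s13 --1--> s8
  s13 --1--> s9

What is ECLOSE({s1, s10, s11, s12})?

Start with {s1, s10, s11, s12}.
From s10 via ϵ: add s8.
From s11 via ϵ: add s2, s9.
From s9 via ϵ: add s6.
From s6 via ϵ: add s5.
No new states can be added; the closed set is {s1, s2, s5, s6, s8, s9, s10, s11, s12}.

{s1, s2, s5, s6, s8, s9, s10, s11, s12}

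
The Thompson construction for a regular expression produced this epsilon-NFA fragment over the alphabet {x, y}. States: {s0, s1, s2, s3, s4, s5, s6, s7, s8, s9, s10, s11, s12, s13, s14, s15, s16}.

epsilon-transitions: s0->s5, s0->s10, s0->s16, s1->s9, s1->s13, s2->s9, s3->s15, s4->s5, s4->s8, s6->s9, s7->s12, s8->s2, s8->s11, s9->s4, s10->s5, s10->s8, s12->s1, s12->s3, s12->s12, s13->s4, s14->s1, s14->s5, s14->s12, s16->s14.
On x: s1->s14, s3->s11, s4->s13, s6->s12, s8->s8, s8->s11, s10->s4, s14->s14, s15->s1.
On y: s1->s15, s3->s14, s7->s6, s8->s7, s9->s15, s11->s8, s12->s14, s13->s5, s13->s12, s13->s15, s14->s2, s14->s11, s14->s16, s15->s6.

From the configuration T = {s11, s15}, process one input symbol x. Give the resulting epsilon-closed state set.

{s1, s2, s4, s5, s8, s9, s11, s13}

s15 on x → {s1}.
No x-transition from s11.
Union after reading x: {s1}.
Now take the epsilon-closure:
From s1 via epsilon: add s9, s13.
From s9 via epsilon: add s4.
From s4 via epsilon: add s5, s8.
From s8 via epsilon: add s2, s11.
No new states can be added; the closed set is {s1, s2, s4, s5, s8, s9, s11, s13}.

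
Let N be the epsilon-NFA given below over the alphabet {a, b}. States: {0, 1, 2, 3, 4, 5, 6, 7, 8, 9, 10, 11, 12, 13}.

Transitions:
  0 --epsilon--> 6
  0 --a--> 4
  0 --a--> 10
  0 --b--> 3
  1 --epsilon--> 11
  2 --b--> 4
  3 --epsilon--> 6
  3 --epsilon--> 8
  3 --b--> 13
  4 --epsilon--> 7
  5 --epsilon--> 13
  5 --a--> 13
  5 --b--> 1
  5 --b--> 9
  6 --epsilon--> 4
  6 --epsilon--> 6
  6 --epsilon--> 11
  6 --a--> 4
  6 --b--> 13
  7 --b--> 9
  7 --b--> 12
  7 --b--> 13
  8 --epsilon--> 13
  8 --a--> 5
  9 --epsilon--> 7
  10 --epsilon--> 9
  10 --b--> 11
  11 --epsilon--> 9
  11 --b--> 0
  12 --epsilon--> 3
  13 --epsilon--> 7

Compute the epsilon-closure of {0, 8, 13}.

{0, 4, 6, 7, 8, 9, 11, 13}

Start with {0, 8, 13}.
From 0 via epsilon: add 6.
From 13 via epsilon: add 7.
From 6 via epsilon: add 4, 11.
From 11 via epsilon: add 9.
No new states can be added; the closed set is {0, 4, 6, 7, 8, 9, 11, 13}.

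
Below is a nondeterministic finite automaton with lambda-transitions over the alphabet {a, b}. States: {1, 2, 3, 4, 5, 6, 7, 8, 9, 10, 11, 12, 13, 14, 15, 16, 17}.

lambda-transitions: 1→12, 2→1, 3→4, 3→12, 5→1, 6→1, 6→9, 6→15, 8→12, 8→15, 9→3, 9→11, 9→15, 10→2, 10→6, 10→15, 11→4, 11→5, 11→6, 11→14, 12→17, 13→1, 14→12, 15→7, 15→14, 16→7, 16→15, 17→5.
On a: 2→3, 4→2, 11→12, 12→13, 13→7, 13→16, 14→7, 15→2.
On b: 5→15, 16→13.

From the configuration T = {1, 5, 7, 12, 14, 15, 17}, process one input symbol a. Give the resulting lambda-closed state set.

12 on a → {13}.
14 on a → {7}.
15 on a → {2}.
No a-transition from 1, 5, 7, 17.
Union after reading a: {2, 7, 13}.
Now take the lambda-closure:
From 2 via lambda: add 1.
From 1 via lambda: add 12.
From 12 via lambda: add 17.
From 17 via lambda: add 5.
No new states can be added; the closed set is {1, 2, 5, 7, 12, 13, 17}.

{1, 2, 5, 7, 12, 13, 17}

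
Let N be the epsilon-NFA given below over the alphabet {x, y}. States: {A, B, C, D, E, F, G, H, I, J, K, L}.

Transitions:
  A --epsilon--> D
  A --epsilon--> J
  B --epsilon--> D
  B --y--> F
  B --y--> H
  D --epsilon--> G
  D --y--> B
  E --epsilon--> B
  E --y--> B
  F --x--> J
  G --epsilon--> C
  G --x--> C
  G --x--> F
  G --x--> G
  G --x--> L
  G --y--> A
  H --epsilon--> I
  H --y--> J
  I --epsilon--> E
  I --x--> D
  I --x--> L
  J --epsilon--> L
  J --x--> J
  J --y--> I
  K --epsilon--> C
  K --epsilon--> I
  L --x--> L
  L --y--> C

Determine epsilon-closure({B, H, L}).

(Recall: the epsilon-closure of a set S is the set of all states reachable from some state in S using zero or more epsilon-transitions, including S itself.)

{B, C, D, E, G, H, I, L}

Start with {B, H, L}.
From B via epsilon: add D.
From H via epsilon: add I.
From D via epsilon: add G.
From I via epsilon: add E.
From G via epsilon: add C.
No new states can be added; the closed set is {B, C, D, E, G, H, I, L}.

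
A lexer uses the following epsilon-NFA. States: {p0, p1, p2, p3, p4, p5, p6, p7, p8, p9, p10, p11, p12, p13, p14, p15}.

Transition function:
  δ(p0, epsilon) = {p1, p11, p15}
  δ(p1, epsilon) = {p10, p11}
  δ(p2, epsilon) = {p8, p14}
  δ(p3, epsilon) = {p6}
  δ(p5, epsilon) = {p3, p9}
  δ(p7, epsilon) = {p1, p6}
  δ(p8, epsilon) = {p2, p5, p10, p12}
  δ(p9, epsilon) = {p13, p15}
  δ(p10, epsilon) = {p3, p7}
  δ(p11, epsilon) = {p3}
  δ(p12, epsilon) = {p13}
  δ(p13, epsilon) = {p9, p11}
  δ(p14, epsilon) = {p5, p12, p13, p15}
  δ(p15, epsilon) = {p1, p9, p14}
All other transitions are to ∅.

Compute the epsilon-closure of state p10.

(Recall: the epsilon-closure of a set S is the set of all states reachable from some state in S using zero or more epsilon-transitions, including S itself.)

{p1, p3, p6, p7, p10, p11}

Start with {p10}.
From p10 via epsilon: add p3, p7.
From p3 via epsilon: add p6.
From p7 via epsilon: add p1.
From p1 via epsilon: add p11.
No new states can be added; the closed set is {p1, p3, p6, p7, p10, p11}.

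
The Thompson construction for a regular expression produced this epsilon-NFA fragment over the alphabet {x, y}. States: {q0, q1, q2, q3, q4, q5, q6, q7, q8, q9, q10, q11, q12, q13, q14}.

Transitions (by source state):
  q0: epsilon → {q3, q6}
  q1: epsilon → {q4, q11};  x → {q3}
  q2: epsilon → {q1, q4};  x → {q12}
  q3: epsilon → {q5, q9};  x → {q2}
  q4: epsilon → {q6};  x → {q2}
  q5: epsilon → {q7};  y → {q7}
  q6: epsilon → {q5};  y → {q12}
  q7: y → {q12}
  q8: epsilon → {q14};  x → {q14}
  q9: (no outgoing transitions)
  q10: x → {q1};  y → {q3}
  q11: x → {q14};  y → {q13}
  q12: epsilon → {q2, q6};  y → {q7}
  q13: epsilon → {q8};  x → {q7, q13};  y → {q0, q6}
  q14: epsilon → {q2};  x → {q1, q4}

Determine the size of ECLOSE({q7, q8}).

9

Start with {q7, q8}.
From q8 via epsilon: add q14.
From q14 via epsilon: add q2.
From q2 via epsilon: add q1, q4.
From q1 via epsilon: add q11.
From q4 via epsilon: add q6.
From q6 via epsilon: add q5.
epsilon-closure = {q1, q2, q4, q5, q6, q7, q8, q11, q14}, which has 9 states.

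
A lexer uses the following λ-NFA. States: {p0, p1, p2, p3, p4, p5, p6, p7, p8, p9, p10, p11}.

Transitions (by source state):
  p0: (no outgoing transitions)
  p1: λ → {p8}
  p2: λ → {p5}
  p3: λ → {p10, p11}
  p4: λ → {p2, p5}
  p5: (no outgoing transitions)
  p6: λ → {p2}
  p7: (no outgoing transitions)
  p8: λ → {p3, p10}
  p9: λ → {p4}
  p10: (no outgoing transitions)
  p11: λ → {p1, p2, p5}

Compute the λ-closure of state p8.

{p1, p2, p3, p5, p8, p10, p11}

Start with {p8}.
From p8 via λ: add p3, p10.
From p3 via λ: add p11.
From p11 via λ: add p1, p2, p5.
No new states can be added; the closed set is {p1, p2, p3, p5, p8, p10, p11}.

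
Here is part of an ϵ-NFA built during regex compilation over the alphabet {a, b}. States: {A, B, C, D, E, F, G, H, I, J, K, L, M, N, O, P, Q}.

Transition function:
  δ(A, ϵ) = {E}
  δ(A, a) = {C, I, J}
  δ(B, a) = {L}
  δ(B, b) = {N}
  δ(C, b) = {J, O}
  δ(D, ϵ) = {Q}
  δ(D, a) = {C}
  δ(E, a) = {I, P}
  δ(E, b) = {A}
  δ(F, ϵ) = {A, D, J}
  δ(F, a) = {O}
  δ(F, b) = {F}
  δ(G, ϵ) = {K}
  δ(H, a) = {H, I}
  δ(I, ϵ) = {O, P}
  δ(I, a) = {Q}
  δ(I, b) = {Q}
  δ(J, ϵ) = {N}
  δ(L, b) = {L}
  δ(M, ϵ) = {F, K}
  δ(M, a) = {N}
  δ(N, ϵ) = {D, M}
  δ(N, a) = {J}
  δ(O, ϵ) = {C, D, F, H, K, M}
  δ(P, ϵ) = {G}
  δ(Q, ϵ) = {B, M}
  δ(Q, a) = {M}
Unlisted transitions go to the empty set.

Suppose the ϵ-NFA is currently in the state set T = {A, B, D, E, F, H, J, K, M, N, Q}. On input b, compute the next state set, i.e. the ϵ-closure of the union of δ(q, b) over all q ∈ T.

B on b → {N}.
E on b → {A}.
F on b → {F}.
No b-transition from A, D, H, J, K, M, N, Q.
Union after reading b: {A, F, N}.
Now take the ϵ-closure:
From A via ϵ: add E.
From F via ϵ: add D, J.
From N via ϵ: add M.
From D via ϵ: add Q.
From M via ϵ: add K.
From Q via ϵ: add B.
No new states can be added; the closed set is {A, B, D, E, F, J, K, M, N, Q}.

{A, B, D, E, F, J, K, M, N, Q}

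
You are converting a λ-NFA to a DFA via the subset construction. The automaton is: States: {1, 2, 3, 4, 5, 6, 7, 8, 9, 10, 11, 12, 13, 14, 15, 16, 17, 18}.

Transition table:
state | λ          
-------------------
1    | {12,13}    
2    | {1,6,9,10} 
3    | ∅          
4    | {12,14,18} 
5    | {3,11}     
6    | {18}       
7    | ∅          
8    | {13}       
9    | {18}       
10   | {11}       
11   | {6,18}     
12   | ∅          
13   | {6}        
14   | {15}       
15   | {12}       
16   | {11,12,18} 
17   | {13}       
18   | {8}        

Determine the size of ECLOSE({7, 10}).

7

Start with {7, 10}.
From 10 via λ: add 11.
From 11 via λ: add 6, 18.
From 18 via λ: add 8.
From 8 via λ: add 13.
λ-closure = {6, 7, 8, 10, 11, 13, 18}, which has 7 states.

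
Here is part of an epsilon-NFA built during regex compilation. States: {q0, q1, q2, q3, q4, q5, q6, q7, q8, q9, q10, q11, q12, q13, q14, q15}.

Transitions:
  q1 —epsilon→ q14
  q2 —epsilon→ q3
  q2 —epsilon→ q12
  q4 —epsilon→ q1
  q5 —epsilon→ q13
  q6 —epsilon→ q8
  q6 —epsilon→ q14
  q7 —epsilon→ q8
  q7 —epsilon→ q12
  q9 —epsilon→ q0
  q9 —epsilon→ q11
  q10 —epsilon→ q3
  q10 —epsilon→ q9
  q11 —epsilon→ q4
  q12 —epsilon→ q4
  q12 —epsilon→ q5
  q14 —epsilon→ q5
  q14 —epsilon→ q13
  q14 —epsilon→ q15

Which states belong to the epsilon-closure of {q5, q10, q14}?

{q0, q1, q3, q4, q5, q9, q10, q11, q13, q14, q15}

Start with {q5, q10, q14}.
From q5 via epsilon: add q13.
From q10 via epsilon: add q3, q9.
From q14 via epsilon: add q15.
From q9 via epsilon: add q0, q11.
From q11 via epsilon: add q4.
From q4 via epsilon: add q1.
No new states can be added; the closed set is {q0, q1, q3, q4, q5, q9, q10, q11, q13, q14, q15}.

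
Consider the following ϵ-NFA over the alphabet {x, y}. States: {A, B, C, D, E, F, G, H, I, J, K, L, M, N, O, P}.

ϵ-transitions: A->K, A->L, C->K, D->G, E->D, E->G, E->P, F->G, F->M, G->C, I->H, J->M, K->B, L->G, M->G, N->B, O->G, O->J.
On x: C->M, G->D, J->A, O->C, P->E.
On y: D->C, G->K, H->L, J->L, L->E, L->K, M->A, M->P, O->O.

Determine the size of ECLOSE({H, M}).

Start with {H, M}.
From M via ϵ: add G.
From G via ϵ: add C.
From C via ϵ: add K.
From K via ϵ: add B.
ϵ-closure = {B, C, G, H, K, M}, which has 6 states.

6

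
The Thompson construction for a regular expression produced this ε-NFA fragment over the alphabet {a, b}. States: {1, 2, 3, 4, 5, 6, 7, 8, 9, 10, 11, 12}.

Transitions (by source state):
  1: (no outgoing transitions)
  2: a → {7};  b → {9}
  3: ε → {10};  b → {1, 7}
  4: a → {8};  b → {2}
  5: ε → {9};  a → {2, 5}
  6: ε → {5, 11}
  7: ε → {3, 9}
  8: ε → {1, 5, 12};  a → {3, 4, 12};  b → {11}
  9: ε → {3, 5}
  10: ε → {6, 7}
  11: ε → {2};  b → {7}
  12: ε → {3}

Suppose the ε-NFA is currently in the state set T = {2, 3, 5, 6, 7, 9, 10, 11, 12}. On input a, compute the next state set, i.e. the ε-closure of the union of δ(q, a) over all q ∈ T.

{2, 3, 5, 6, 7, 9, 10, 11}

2 on a → {7}.
5 on a → {2, 5}.
No a-transition from 3, 6, 7, 9, 10, 11, 12.
Union after reading a: {2, 5, 7}.
Now take the ε-closure:
From 5 via ε: add 9.
From 7 via ε: add 3.
From 3 via ε: add 10.
From 10 via ε: add 6.
From 6 via ε: add 11.
No new states can be added; the closed set is {2, 3, 5, 6, 7, 9, 10, 11}.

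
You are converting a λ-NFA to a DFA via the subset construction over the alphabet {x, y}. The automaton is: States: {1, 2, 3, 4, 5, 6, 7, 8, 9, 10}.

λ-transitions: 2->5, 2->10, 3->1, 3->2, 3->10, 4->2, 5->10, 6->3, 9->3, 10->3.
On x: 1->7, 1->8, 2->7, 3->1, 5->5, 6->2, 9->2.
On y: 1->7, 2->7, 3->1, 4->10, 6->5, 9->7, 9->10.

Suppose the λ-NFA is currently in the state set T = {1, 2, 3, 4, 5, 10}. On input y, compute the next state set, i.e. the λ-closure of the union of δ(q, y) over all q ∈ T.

{1, 2, 3, 5, 7, 10}

1 on y → {7}.
2 on y → {7}.
3 on y → {1}.
4 on y → {10}.
No y-transition from 5, 10.
Union after reading y: {1, 7, 10}.
Now take the λ-closure:
From 10 via λ: add 3.
From 3 via λ: add 2.
From 2 via λ: add 5.
No new states can be added; the closed set is {1, 2, 3, 5, 7, 10}.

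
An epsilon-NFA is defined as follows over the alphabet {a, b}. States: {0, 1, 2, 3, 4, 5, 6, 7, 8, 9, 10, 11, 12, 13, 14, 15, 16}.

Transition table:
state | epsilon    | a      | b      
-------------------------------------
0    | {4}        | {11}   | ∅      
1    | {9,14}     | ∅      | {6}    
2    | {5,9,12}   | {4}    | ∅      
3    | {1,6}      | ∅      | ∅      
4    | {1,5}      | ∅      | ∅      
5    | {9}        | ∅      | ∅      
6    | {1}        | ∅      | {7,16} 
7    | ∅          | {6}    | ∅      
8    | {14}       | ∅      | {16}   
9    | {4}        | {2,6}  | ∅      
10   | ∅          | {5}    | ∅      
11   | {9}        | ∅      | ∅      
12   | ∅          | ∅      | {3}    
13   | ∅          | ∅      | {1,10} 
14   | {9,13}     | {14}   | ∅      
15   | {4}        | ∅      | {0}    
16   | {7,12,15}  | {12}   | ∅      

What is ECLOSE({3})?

{1, 3, 4, 5, 6, 9, 13, 14}

Start with {3}.
From 3 via epsilon: add 1, 6.
From 1 via epsilon: add 9, 14.
From 9 via epsilon: add 4.
From 14 via epsilon: add 13.
From 4 via epsilon: add 5.
No new states can be added; the closed set is {1, 3, 4, 5, 6, 9, 13, 14}.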